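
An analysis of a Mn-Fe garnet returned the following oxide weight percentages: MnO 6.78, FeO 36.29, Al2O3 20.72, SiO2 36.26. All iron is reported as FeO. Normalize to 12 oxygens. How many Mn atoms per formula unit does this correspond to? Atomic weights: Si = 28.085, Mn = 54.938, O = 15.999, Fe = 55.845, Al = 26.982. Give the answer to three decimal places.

MnO: 6.78/70.937 = 0.09558 mol → 0.09558 mol Mn, 0.09558 mol O.
FeO: 36.29/71.844 = 0.50512 mol → 0.50512 mol Fe, 0.50512 mol O.
Al2O3: 20.72/101.961 = 0.20321 mol → 0.40642 mol Al, 0.60963 mol O.
SiO2: 36.26/60.083 = 0.60350 mol → 0.60350 mol Si, 1.20700 mol O.
Total oxygen = 2.41733 mol. Normalization factor = 12/2.41733 = 4.96415.
Mn per 12 O = 0.09558 × 4.96415 = 0.474.

0.474 Mn apfu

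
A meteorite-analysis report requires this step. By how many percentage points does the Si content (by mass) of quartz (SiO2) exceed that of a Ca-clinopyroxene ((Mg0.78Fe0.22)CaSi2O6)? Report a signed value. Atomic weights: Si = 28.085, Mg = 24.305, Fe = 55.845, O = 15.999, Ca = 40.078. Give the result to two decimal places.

Si in SiO2: molar mass 60.083 g/mol; 1×28.085 = 28.085 g → 46.74 wt%.
Si in (Mg0.78Fe0.22)CaSi2O6: molar mass 223.486 g/mol; 2×28.085 = 56.170 g → 25.13 wt%.
Difference = 46.74 − 25.13 = 21.61 percentage points.

21.61 percentage points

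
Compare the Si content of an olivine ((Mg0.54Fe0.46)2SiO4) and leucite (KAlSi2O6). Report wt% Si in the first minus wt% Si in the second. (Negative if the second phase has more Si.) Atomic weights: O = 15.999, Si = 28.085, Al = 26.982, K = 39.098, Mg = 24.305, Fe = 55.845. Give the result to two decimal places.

Si in (Mg0.54Fe0.46)2SiO4: molar mass 169.708 g/mol; 1×28.085 = 28.085 g → 16.55 wt%.
Si in KAlSi2O6: molar mass 218.244 g/mol; 2×28.085 = 56.170 g → 25.74 wt%.
Difference = 16.55 − 25.74 = -9.19 percentage points.

-9.19 percentage points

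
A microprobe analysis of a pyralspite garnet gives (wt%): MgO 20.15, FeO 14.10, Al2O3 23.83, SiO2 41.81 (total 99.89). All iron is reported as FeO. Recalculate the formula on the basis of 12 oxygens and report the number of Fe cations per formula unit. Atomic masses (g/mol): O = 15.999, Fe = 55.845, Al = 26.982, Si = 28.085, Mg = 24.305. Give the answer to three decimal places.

0.844 Fe apfu

20.15 wt% MgO ÷ 40.304 g/mol = 0.49995 mol, giving 0.49995 Mg and 0.49995 O.
14.10 wt% FeO ÷ 71.844 g/mol = 0.19626 mol, giving 0.19626 Fe and 0.19626 O.
23.83 wt% Al2O3 ÷ 101.961 g/mol = 0.23372 mol, giving 0.46744 Al and 0.70116 O.
41.81 wt% SiO2 ÷ 60.083 g/mol = 0.69587 mol, giving 0.69587 Si and 1.39174 O.
Oxygen sums to 2.78911; scaling by 12/2.78911 = 4.30245 puts the formula on 12 O.
Fe: 0.19626 × 4.30245 = 0.844 atoms per formula unit.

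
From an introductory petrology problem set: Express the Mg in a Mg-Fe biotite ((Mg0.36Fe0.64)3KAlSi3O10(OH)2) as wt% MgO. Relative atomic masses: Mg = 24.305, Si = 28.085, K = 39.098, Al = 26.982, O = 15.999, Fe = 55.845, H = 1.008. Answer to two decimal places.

M((Mg0.36Fe0.64)3KAlSi3O10(OH)2) = 477.811 g/mol; M(MgO) = 40.304 g/mol.
Moles MgO per formula unit = 1.08 Mg ÷ 1 = 1.0800.
MgO fraction = (1.0800 × 40.304) / 477.811 = 43.528/477.811 = 0.0911.

9.11 wt%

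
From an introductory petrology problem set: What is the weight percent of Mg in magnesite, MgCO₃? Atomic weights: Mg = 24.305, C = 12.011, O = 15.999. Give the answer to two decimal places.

28.83 mass %

M(MgCO₃) = 84.313 g/mol.
Mg contributes 1 × 24.305 = 24.305 g per mole.
24.305/84.313 = 0.2883 → 28.83%.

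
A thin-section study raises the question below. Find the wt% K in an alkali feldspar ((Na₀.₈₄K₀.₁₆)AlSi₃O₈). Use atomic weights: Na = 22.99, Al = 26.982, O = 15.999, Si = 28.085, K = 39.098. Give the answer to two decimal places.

2.36 weight percent

Molar mass of (Na₀.₈₄K₀.₁₆)AlSi₃O₈: 0.84·22.99 + 0.16·39.098 + 1·26.982 + 3·28.085 + 8·15.999 = 264.796 g/mol.
Mass of K per formula unit: 0.16 × 39.098 = 6.256 g.
Weight fraction K = 6.256 / 264.796 = 0.0236.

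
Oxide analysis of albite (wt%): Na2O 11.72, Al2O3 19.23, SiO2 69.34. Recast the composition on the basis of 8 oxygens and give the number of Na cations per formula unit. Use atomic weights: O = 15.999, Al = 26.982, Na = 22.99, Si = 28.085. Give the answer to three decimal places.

0.988 Na apfu

11.72 wt% Na2O ÷ 61.979 g/mol = 0.18910 mol, giving 0.37820 Na and 0.18910 O.
19.23 wt% Al2O3 ÷ 101.961 g/mol = 0.18860 mol, giving 0.37720 Al and 0.56580 O.
69.34 wt% SiO2 ÷ 60.083 g/mol = 1.15407 mol, giving 1.15407 Si and 2.30814 O.
Oxygen sums to 3.06304; scaling by 8/3.06304 = 2.61178 puts the formula on 8 O.
Na: 0.37820 × 2.61178 = 0.988 atoms per formula unit.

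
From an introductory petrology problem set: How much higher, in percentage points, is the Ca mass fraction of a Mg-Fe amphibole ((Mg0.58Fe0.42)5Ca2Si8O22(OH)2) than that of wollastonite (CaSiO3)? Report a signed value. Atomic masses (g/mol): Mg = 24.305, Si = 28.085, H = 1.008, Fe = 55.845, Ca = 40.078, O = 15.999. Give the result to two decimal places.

-25.38 percentage points

M((Mg0.58Fe0.42)5Ca2Si8O22(OH)2) = 878.587 g/mol, so wt% Ca = 80.156/878.587 × 100 = 9.12%.
M(CaSiO3) = 116.160 g/mol, so wt% Ca = 40.078/116.160 × 100 = 34.50%.
9.12 − 34.50 = -25.38 pp.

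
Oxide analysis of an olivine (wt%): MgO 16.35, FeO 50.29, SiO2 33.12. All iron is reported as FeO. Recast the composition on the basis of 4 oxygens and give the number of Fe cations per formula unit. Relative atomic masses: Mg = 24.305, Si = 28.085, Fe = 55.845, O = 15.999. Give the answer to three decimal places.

MgO (M=40.304): mol = 0.40567; Mg = 0.40567, O = 0.40567.
FeO (M=71.844): mol = 0.69999; Fe = 0.69999, O = 0.69999.
SiO2 (M=60.083): mol = 0.55124; Si = 0.55124, O = 1.10248.
ΣO = 2.20814; factor = 4/ΣO = 1.81148.
Fe apfu = 0.69999 × 1.81148 = 1.268.

1.268 Fe apfu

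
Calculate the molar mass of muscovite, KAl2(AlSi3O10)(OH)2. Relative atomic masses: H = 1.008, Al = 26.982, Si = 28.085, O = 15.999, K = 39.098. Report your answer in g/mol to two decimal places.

The formula mass is the sum 1×39.098 + 3×26.982 + 3×28.085 + 12×15.999 + 2×1.008.

398.30 g/mol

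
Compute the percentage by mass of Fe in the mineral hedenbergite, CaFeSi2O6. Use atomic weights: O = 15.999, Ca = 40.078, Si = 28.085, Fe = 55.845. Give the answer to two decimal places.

22.51 weight percent

M(CaFeSi2O6) = 248.087 g/mol.
Fe contributes 1 × 55.845 = 55.845 g per mole.
55.845/248.087 = 0.2251 → 22.51%.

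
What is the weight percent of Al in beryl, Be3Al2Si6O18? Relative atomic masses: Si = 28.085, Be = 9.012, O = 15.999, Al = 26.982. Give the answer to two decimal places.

10.04 mass %

Formula mass = 3×9.012 + 2×26.982 + 6×28.085 + 18×15.999 = 537.492 g/mol, of which 53.964 g is Al.
So Al makes up 53.964/537.492 = 0.1004 of the mass, i.e. 10.04%.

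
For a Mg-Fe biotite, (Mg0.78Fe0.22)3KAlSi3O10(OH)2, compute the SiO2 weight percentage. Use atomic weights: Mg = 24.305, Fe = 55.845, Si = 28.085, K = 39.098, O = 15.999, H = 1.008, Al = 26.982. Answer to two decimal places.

Formula mass = 438.070 g/mol.
3 Si → 3.0000 mol SiO2 per formula unit; M(SiO2) = 60.083, so SiO2 mass = 180.249 g.
180.249/438.070 × 100 = 41.15 wt%.

41.15 wt%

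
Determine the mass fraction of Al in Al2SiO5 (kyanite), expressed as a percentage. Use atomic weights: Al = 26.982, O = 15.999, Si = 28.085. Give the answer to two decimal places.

M(Al2SiO5) = 162.044 g/mol.
Al contributes 2 × 26.982 = 53.964 g per mole.
53.964/162.044 = 0.3330 → 33.30%.

33.30 weight percent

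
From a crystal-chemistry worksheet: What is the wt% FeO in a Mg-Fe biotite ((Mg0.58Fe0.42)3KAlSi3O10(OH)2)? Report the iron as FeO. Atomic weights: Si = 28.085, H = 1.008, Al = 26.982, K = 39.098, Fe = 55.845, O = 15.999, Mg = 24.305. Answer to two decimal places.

19.81 wt%

Molar mass of (Mg0.58Fe0.42)3KAlSi3O10(OH)2 = 1.74·24.305 + 1.26·55.845 + 1·39.098 + 1·26.982 + 3·28.085 + 12·15.999 + 2·1.008 = 456.994 g/mol.
Each formula unit contains 1.26 Fe, equivalent to 1.26/1 = 1.2600 mol FeO.
M(FeO) = 1×55.845 + 1×15.999 = 71.844 g/mol.
Mass of FeO per formula unit = 1.2600 × 71.844 = 90.523 g.
FeO wt% = 90.523 / 456.994 × 100 = 19.81%.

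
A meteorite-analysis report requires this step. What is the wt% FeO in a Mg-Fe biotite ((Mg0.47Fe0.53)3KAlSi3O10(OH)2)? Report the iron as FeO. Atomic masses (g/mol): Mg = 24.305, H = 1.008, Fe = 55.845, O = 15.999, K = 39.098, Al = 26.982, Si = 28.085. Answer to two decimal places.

Formula mass = 467.403 g/mol.
1.59 Fe → 1.5900 mol FeO per formula unit; M(FeO) = 71.844, so FeO mass = 114.232 g.
114.232/467.403 × 100 = 24.44 wt%.

24.44 wt%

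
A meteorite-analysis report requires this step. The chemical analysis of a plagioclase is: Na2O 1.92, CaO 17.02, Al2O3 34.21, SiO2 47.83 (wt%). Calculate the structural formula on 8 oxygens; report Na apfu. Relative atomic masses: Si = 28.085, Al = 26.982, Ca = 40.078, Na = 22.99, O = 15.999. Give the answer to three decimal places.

0.169 Na apfu

Na2O: 1.92/61.979 = 0.03098 mol → 0.06196 mol Na, 0.03098 mol O.
CaO: 17.02/56.077 = 0.30351 mol → 0.30351 mol Ca, 0.30351 mol O.
Al2O3: 34.21/101.961 = 0.33552 mol → 0.67104 mol Al, 1.00656 mol O.
SiO2: 47.83/60.083 = 0.79607 mol → 0.79607 mol Si, 1.59214 mol O.
Total oxygen = 2.93319 mol. Normalization factor = 8/2.93319 = 2.72741.
Na per 8 O = 0.06196 × 2.72741 = 0.169.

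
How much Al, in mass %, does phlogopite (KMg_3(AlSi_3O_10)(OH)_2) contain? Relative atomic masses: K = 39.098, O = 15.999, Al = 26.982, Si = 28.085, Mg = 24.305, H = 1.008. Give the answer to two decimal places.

M(KMg_3(AlSi_3O_10)(OH)_2) = 417.254 g/mol.
Al contributes 1 × 26.982 = 26.982 g per mole.
26.982/417.254 = 0.0647 → 6.47%.

6.47 mass %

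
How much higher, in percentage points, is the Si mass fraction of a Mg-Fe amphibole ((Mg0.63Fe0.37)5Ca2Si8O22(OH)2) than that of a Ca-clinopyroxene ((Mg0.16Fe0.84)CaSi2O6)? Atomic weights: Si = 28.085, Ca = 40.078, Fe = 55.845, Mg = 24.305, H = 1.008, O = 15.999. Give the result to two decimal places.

2.69 percentage points

Si in (Mg0.63Fe0.37)5Ca2Si8O22(OH)2: molar mass 870.702 g/mol; 8×28.085 = 224.680 g → 25.80 wt%.
Si in (Mg0.16Fe0.84)CaSi2O6: molar mass 243.041 g/mol; 2×28.085 = 56.170 g → 23.11 wt%.
Difference = 25.80 − 23.11 = 2.69 percentage points.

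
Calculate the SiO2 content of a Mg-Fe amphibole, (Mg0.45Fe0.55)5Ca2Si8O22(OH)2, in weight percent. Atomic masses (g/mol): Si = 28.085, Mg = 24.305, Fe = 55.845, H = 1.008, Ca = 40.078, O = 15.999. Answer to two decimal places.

53.46 wt%

Formula mass = 899.088 g/mol.
8 Si → 8.0000 mol SiO2 per formula unit; M(SiO2) = 60.083, so SiO2 mass = 480.664 g.
480.664/899.088 × 100 = 53.46 wt%.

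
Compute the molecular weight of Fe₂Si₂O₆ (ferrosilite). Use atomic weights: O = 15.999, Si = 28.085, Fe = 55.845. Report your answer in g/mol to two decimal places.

263.85 g/mol

M = 2(55.845) + 2(28.085) + 6(15.999)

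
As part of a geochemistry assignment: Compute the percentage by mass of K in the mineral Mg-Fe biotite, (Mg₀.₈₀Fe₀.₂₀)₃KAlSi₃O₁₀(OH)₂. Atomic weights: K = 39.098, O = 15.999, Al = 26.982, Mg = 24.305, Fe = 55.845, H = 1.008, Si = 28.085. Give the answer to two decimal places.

Formula mass = 2.40×24.305 + 0.60×55.845 + 1×39.098 + 1×26.982 + 3×28.085 + 12×15.999 + 2×1.008 = 436.178 g/mol, of which 39.098 g is K.
So K makes up 39.098/436.178 = 0.0896 of the mass, i.e. 8.96%.

8.96 weight percent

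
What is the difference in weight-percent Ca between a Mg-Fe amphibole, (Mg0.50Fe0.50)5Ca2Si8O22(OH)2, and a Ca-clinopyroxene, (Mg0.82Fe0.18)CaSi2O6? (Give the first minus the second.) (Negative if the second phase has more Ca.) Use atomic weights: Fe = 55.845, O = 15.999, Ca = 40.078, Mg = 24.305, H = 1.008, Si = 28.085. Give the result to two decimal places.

-9.04 percentage points

M((Mg0.50Fe0.50)5Ca2Si8O22(OH)2) = 891.203 g/mol, so wt% Ca = 80.156/891.203 × 100 = 8.99%.
M((Mg0.82Fe0.18)CaSi2O6) = 222.224 g/mol, so wt% Ca = 40.078/222.224 × 100 = 18.03%.
8.99 − 18.03 = -9.04 pp.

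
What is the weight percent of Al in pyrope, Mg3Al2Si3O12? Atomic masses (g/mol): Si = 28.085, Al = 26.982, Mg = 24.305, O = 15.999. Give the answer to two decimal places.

Molar mass of Mg3Al2Si3O12: 3×24.305 + 2×26.982 + 3×28.085 + 12×15.999 = 403.122 g/mol.
Mass of Al per formula unit: 2 × 26.982 = 53.964 g.
Weight fraction Al = 53.964 / 403.122 = 0.1339.

13.39 weight percent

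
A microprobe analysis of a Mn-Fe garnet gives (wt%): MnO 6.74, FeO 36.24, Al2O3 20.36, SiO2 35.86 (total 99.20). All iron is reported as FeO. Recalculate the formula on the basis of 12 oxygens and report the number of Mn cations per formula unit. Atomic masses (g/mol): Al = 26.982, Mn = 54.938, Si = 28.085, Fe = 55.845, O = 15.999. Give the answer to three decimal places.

0.477 Mn apfu

6.74 wt% MnO ÷ 70.937 g/mol = 0.09501 mol, giving 0.09501 Mn and 0.09501 O.
36.24 wt% FeO ÷ 71.844 g/mol = 0.50443 mol, giving 0.50443 Fe and 0.50443 O.
20.36 wt% Al2O3 ÷ 101.961 g/mol = 0.19968 mol, giving 0.39936 Al and 0.59904 O.
35.86 wt% SiO2 ÷ 60.083 g/mol = 0.59684 mol, giving 0.59684 Si and 1.19368 O.
Oxygen sums to 2.39216; scaling by 12/2.39216 = 5.01639 puts the formula on 12 O.
Mn: 0.09501 × 5.01639 = 0.477 atoms per formula unit.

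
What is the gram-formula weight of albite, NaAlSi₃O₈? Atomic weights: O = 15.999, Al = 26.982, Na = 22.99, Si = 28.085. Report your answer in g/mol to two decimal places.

262.22 g/mol

Na: 1 × 22.99 = 22.9900
Al: 1 × 26.982 = 26.9820
Si: 3 × 28.085 = 84.2550
O: 8 × 15.999 = 127.9920
Summing the contributions gives the formula mass.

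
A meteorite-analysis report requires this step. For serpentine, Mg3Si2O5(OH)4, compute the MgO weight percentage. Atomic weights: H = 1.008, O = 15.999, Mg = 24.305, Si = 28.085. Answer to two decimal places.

43.63 wt%

M(Mg3Si2O5(OH)4) = 277.108 g/mol; M(MgO) = 40.304 g/mol.
Moles MgO per formula unit = 3 Mg ÷ 1 = 3.0000.
MgO fraction = (3.0000 × 40.304) / 277.108 = 120.912/277.108 = 0.4363.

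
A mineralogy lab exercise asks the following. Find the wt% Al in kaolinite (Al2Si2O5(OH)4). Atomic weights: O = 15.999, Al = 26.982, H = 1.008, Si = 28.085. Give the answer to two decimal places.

M(Al2Si2O5(OH)4) = 258.157 g/mol.
Al contributes 2 × 26.982 = 53.964 g per mole.
53.964/258.157 = 0.2090 → 20.90%.

20.90 wt%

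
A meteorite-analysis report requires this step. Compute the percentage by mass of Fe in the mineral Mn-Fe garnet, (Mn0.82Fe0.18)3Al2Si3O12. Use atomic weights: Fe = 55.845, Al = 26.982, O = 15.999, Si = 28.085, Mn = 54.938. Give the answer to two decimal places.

Molar mass of (Mn0.82Fe0.18)3Al2Si3O12: 2.46×54.938 + 0.54×55.845 + 2×26.982 + 3×28.085 + 12×15.999 = 495.511 g/mol.
Mass of Fe per formula unit: 0.54 × 55.845 = 30.156 g.
Weight fraction Fe = 30.156 / 495.511 = 0.0609.

6.09 mass %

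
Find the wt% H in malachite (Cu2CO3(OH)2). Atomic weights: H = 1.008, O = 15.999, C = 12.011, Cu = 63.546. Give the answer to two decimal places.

0.91 wt%

Molar mass of Cu2CO3(OH)2: 2*63.546 + 1*12.011 + 5*15.999 + 2*1.008 = 221.114 g/mol.
Mass of H per formula unit: 2 × 1.008 = 2.016 g.
Weight fraction H = 2.016 / 221.114 = 0.0091.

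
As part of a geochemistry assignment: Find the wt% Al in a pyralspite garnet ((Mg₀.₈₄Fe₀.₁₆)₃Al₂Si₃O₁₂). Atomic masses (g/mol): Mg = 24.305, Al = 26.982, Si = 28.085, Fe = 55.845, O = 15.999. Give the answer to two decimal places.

12.90 weight percent

M((Mg₀.₈₄Fe₀.₁₆)₃Al₂Si₃O₁₂) = 418.261 g/mol.
Al contributes 2 × 26.982 = 53.964 g per mole.
53.964/418.261 = 0.1290 → 12.90%.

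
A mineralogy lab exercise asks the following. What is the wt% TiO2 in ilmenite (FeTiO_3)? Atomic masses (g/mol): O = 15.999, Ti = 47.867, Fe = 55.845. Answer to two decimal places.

Formula mass = 151.709 g/mol.
1 Ti → 1.0000 mol TiO2 per formula unit; M(TiO2) = 79.865, so TiO2 mass = 79.865 g.
79.865/151.709 × 100 = 52.64 wt%.

52.64 wt%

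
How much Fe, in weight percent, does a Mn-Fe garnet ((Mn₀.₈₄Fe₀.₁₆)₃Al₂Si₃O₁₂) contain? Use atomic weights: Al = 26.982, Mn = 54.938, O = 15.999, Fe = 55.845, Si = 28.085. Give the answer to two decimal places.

Molar mass of (Mn₀.₈₄Fe₀.₁₆)₃Al₂Si₃O₁₂: 2.52×54.938 + 0.48×55.845 + 2×26.982 + 3×28.085 + 12×15.999 = 495.456 g/mol.
Mass of Fe per formula unit: 0.48 × 55.845 = 26.806 g.
Weight fraction Fe = 26.806 / 495.456 = 0.0541.

5.41 weight percent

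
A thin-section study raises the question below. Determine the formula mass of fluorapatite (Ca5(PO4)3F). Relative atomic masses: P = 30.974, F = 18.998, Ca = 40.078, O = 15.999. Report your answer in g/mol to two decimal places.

504.30 g/mol

The formula mass is the sum 5×40.078 + 3×30.974 + 12×15.999 + 1×18.998.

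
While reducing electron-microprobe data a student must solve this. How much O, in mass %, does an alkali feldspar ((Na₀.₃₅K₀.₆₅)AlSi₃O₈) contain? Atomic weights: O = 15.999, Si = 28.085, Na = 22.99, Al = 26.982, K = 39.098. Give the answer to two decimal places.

M((Na₀.₃₅K₀.₆₅)AlSi₃O₈) = 272.689 g/mol.
O contributes 8 × 15.999 = 127.992 g per mole.
127.992/272.689 = 0.4694 → 46.94%.

46.94 mass %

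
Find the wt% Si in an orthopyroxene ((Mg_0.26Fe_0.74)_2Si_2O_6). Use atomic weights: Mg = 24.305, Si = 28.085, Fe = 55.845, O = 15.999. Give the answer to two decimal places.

Formula mass = 0.52·24.305 + 1.48·55.845 + 2·28.085 + 6·15.999 = 247.453 g/mol, of which 56.170 g is Si.
So Si makes up 56.170/247.453 = 0.2270 of the mass, i.e. 22.70%.

22.70 mass %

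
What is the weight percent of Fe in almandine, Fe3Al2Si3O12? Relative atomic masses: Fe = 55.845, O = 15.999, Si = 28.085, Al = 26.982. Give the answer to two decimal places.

Formula mass = 3*55.845 + 2*26.982 + 3*28.085 + 12*15.999 = 497.742 g/mol, of which 167.535 g is Fe.
So Fe makes up 167.535/497.742 = 0.3366 of the mass, i.e. 33.66%.

33.66 mass %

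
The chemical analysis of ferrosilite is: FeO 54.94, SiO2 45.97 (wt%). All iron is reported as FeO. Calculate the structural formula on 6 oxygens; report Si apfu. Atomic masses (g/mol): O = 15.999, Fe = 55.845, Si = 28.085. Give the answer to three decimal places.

2.000 Si apfu

FeO: 54.94/71.844 = 0.76471 mol → 0.76471 mol Fe, 0.76471 mol O.
SiO2: 45.97/60.083 = 0.76511 mol → 0.76511 mol Si, 1.53022 mol O.
Total oxygen = 2.29493 mol. Normalization factor = 6/2.29493 = 2.61446.
Si per 6 O = 0.76511 × 2.61446 = 2.000.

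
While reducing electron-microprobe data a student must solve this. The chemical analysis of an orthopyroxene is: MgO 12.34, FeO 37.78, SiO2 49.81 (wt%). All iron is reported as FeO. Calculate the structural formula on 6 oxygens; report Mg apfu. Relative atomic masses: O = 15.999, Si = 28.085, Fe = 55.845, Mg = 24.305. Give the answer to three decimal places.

0.738 Mg apfu

MgO: 12.34/40.304 = 0.30617 mol → 0.30617 mol Mg, 0.30617 mol O.
FeO: 37.78/71.844 = 0.52586 mol → 0.52586 mol Fe, 0.52586 mol O.
SiO2: 49.81/60.083 = 0.82902 mol → 0.82902 mol Si, 1.65804 mol O.
Total oxygen = 2.49007 mol. Normalization factor = 6/2.49007 = 2.40957.
Mg per 6 O = 0.30617 × 2.40957 = 0.738.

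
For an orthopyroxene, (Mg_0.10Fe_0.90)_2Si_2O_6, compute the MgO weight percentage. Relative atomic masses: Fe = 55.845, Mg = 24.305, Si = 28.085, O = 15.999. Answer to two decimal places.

M((Mg_0.10Fe_0.90)_2Si_2O_6) = 257.546 g/mol; M(MgO) = 40.304 g/mol.
Moles MgO per formula unit = 0.20 Mg ÷ 1 = 0.2000.
MgO fraction = (0.2000 × 40.304) / 257.546 = 8.061/257.546 = 0.0313.

3.13 wt%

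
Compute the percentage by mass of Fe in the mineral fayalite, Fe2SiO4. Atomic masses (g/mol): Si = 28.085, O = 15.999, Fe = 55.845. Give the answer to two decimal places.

54.81 mass %

Molar mass of Fe2SiO4: 2×55.845 + 1×28.085 + 4×15.999 = 203.771 g/mol.
Mass of Fe per formula unit: 2 × 55.845 = 111.690 g.
Weight fraction Fe = 111.690 / 203.771 = 0.5481.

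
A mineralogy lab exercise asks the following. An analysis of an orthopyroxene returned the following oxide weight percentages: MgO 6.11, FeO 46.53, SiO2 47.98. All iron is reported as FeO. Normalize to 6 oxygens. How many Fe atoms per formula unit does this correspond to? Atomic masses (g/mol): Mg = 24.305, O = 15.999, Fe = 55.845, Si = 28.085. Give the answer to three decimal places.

6.11 wt% MgO ÷ 40.304 g/mol = 0.15160 mol, giving 0.15160 Mg and 0.15160 O.
46.53 wt% FeO ÷ 71.844 g/mol = 0.64765 mol, giving 0.64765 Fe and 0.64765 O.
47.98 wt% SiO2 ÷ 60.083 g/mol = 0.79856 mol, giving 0.79856 Si and 1.59712 O.
Oxygen sums to 2.39637; scaling by 6/2.39637 = 2.50379 puts the formula on 6 O.
Fe: 0.64765 × 2.50379 = 1.622 atoms per formula unit.

1.622 Fe apfu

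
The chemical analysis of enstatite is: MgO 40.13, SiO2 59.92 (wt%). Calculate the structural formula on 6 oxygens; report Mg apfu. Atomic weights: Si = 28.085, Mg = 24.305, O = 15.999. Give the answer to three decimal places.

1.998 Mg apfu

MgO: 40.13/40.304 = 0.99568 mol → 0.99568 mol Mg, 0.99568 mol O.
SiO2: 59.92/60.083 = 0.99729 mol → 0.99729 mol Si, 1.99458 mol O.
Total oxygen = 2.99026 mol. Normalization factor = 6/2.99026 = 2.00651.
Mg per 6 O = 0.99568 × 2.00651 = 1.998.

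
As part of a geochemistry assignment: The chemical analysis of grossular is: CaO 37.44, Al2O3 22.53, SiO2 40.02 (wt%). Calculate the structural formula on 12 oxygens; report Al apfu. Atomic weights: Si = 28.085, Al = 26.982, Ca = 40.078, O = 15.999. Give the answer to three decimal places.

CaO: 37.44/56.077 = 0.66765 mol → 0.66765 mol Ca, 0.66765 mol O.
Al2O3: 22.53/101.961 = 0.22097 mol → 0.44194 mol Al, 0.66291 mol O.
SiO2: 40.02/60.083 = 0.66608 mol → 0.66608 mol Si, 1.33216 mol O.
Total oxygen = 2.66272 mol. Normalization factor = 12/2.66272 = 4.50667.
Al per 12 O = 0.44194 × 4.50667 = 1.992.

1.992 Al apfu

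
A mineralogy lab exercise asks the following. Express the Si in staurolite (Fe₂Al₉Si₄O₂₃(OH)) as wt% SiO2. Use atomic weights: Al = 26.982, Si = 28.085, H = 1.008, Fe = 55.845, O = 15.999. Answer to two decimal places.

Molar mass of Fe₂Al₉Si₄O₂₃(OH) = 2·55.845 + 9·26.982 + 4·28.085 + 24·15.999 + 1·1.008 = 851.852 g/mol.
Each formula unit contains 4 Si, equivalent to 4/1 = 4.0000 mol SiO2.
M(SiO2) = 1×28.085 + 2×15.999 = 60.083 g/mol.
Mass of SiO2 per formula unit = 4.0000 × 60.083 = 240.332 g.
SiO2 wt% = 240.332 / 851.852 × 100 = 28.21%.

28.21 wt%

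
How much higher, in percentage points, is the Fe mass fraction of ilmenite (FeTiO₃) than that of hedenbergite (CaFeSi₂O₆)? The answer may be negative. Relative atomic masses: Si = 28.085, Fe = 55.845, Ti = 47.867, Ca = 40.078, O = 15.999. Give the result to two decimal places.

First mineral: 55.845 g Fe in 151.709 g formula = 36.81 wt% Fe.
Second mineral: 55.845 g Fe in 248.087 g formula = 22.51 wt% Fe.
36.81% − 22.51% gives a difference of 14.30 percentage points.

14.30 percentage points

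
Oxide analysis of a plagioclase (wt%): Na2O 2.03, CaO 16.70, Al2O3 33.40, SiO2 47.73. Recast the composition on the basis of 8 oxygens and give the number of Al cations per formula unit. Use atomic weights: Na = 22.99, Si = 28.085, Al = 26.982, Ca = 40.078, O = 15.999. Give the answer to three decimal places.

2.03 wt% Na2O ÷ 61.979 g/mol = 0.03275 mol, giving 0.06550 Na and 0.03275 O.
16.70 wt% CaO ÷ 56.077 g/mol = 0.29780 mol, giving 0.29780 Ca and 0.29780 O.
33.40 wt% Al2O3 ÷ 101.961 g/mol = 0.32758 mol, giving 0.65516 Al and 0.98274 O.
47.73 wt% SiO2 ÷ 60.083 g/mol = 0.79440 mol, giving 0.79440 Si and 1.58880 O.
Oxygen sums to 2.90209; scaling by 8/2.90209 = 2.75663 puts the formula on 8 O.
Al: 0.65516 × 2.75663 = 1.806 atoms per formula unit.

1.806 Al apfu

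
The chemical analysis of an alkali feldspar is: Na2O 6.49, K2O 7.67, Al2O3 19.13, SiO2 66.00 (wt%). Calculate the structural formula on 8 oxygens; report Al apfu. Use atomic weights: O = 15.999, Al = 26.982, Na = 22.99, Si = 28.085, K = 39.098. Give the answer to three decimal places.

Na2O (M=61.979): mol = 0.10471; Na = 0.20942, O = 0.10471.
K2O (M=94.195): mol = 0.08143; K = 0.16286, O = 0.08143.
Al2O3 (M=101.961): mol = 0.18762; Al = 0.37524, O = 0.56286.
SiO2 (M=60.083): mol = 1.09848; Si = 1.09848, O = 2.19696.
ΣO = 2.94596; factor = 8/ΣO = 2.71558.
Al apfu = 0.37524 × 2.71558 = 1.019.

1.019 Al apfu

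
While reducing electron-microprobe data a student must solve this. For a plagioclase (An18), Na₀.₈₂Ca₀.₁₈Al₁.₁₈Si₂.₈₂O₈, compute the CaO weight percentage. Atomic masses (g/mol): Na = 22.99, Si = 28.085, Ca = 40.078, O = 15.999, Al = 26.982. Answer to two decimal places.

3.81 wt%

Formula mass = 265.096 g/mol.
0.18 Ca → 0.1800 mol CaO per formula unit; M(CaO) = 56.077, so CaO mass = 10.094 g.
10.094/265.096 × 100 = 3.81 wt%.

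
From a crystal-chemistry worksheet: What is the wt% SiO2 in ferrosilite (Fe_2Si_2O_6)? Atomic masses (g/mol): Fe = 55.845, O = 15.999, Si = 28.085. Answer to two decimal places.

M(Fe_2Si_2O_6) = 263.854 g/mol; M(SiO2) = 60.083 g/mol.
Moles SiO2 per formula unit = 2 Si ÷ 1 = 2.0000.
SiO2 fraction = (2.0000 × 60.083) / 263.854 = 120.166/263.854 = 0.4554.

45.54 wt%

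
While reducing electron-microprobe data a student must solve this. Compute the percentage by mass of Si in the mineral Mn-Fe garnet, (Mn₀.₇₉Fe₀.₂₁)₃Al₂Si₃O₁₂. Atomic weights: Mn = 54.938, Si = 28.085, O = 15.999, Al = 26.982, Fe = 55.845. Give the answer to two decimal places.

Formula mass = 2.37×54.938 + 0.63×55.845 + 2×26.982 + 3×28.085 + 12×15.999 = 495.592 g/mol, of which 84.255 g is Si.
So Si makes up 84.255/495.592 = 0.1700 of the mass, i.e. 17.00%.

17.00 weight percent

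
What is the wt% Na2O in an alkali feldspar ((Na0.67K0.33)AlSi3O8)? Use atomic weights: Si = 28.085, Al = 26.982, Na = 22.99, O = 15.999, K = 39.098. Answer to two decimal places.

Formula mass = 267.535 g/mol.
0.67 Na → 0.3350 mol Na2O per formula unit; M(Na2O) = 61.979, so Na2O mass = 20.763 g.
20.763/267.535 × 100 = 7.76 wt%.

7.76 wt%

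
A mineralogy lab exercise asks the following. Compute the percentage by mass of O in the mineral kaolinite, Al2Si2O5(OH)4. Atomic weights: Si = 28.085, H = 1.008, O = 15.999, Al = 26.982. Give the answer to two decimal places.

Molar mass of Al2Si2O5(OH)4: 2*26.982 + 2*28.085 + 9*15.999 + 4*1.008 = 258.157 g/mol.
Mass of O per formula unit: 9 × 15.999 = 143.991 g.
Weight fraction O = 143.991 / 258.157 = 0.5578.

55.78 weight percent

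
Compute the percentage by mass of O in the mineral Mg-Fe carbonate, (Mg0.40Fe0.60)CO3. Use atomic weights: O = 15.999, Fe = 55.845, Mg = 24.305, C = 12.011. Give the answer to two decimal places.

M((Mg0.40Fe0.60)CO3) = 103.237 g/mol.
O contributes 3 × 15.999 = 47.997 g per mole.
47.997/103.237 = 0.4649 → 46.49%.

46.49 mass %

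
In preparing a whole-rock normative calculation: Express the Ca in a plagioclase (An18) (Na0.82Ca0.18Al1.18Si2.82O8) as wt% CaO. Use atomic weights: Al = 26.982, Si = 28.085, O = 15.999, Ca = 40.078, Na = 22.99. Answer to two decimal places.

Formula mass = 265.096 g/mol.
0.18 Ca → 0.1800 mol CaO per formula unit; M(CaO) = 56.077, so CaO mass = 10.094 g.
10.094/265.096 × 100 = 3.81 wt%.

3.81 wt%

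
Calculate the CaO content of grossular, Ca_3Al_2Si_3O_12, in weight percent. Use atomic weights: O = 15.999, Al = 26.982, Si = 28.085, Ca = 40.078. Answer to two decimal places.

37.35 wt%

Formula mass = 450.441 g/mol.
3 Ca → 3.0000 mol CaO per formula unit; M(CaO) = 56.077, so CaO mass = 168.231 g.
168.231/450.441 × 100 = 37.35 wt%.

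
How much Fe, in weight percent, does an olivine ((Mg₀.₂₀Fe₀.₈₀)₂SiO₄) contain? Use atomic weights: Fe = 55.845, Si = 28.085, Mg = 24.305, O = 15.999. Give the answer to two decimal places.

46.74 weight percent

M((Mg₀.₂₀Fe₀.₈₀)₂SiO₄) = 191.155 g/mol.
Fe contributes 1.60 × 55.845 = 89.352 g per mole.
89.352/191.155 = 0.4674 → 46.74%.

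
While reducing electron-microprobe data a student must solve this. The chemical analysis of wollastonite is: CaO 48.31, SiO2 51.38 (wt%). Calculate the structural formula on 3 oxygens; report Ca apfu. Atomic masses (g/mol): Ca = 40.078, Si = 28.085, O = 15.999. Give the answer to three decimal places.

1.005 Ca apfu

CaO (M=56.077): mol = 0.86149; Ca = 0.86149, O = 0.86149.
SiO2 (M=60.083): mol = 0.85515; Si = 0.85515, O = 1.71030.
ΣO = 2.57179; factor = 3/ΣO = 1.16650.
Ca apfu = 0.86149 × 1.16650 = 1.005.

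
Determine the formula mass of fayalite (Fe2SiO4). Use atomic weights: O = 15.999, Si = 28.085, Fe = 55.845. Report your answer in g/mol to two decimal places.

M = 2*55.845 + 1*28.085 + 4*15.999

203.77 g/mol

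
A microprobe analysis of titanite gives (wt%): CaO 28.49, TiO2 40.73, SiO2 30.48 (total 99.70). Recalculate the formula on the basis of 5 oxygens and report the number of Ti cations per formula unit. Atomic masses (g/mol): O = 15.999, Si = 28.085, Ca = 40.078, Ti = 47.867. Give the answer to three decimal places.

28.49 wt% CaO ÷ 56.077 g/mol = 0.50805 mol, giving 0.50805 Ca and 0.50805 O.
40.73 wt% TiO2 ÷ 79.865 g/mol = 0.50999 mol, giving 0.50999 Ti and 1.01998 O.
30.48 wt% SiO2 ÷ 60.083 g/mol = 0.50730 mol, giving 0.50730 Si and 1.01460 O.
Oxygen sums to 2.54263; scaling by 5/2.54263 = 1.96647 puts the formula on 5 O.
Ti: 0.50999 × 1.96647 = 1.003 atoms per formula unit.

1.003 Ti apfu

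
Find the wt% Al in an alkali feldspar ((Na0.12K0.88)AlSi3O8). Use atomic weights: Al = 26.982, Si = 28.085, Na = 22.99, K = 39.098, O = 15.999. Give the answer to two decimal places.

9.76 mass %

M((Na0.12K0.88)AlSi3O8) = 276.394 g/mol.
Al contributes 1 × 26.982 = 26.982 g per mole.
26.982/276.394 = 0.0976 → 9.76%.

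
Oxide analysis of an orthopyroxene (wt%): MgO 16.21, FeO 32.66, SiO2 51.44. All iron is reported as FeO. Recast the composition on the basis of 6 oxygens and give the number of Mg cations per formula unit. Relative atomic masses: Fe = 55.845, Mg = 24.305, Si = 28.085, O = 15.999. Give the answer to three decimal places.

MgO: 16.21/40.304 = 0.40219 mol → 0.40219 mol Mg, 0.40219 mol O.
FeO: 32.66/71.844 = 0.45460 mol → 0.45460 mol Fe, 0.45460 mol O.
SiO2: 51.44/60.083 = 0.85615 mol → 0.85615 mol Si, 1.71230 mol O.
Total oxygen = 2.56909 mol. Normalization factor = 6/2.56909 = 2.33546.
Mg per 6 O = 0.40219 × 2.33546 = 0.939.

0.939 Mg apfu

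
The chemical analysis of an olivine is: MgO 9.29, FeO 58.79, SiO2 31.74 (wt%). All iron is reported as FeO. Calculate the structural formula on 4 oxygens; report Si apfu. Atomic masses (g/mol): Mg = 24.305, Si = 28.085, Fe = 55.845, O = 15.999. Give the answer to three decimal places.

MgO: 9.29/40.304 = 0.23050 mol → 0.23050 mol Mg, 0.23050 mol O.
FeO: 58.79/71.844 = 0.81830 mol → 0.81830 mol Fe, 0.81830 mol O.
SiO2: 31.74/60.083 = 0.52827 mol → 0.52827 mol Si, 1.05654 mol O.
Total oxygen = 2.10534 mol. Normalization factor = 4/2.10534 = 1.89993.
Si per 4 O = 0.52827 × 1.89993 = 1.004.

1.004 Si apfu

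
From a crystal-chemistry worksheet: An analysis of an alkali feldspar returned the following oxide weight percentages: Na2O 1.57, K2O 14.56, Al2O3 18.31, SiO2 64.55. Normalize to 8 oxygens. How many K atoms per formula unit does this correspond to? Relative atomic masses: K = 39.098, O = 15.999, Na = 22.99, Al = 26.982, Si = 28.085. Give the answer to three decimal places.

Na2O (M=61.979): mol = 0.02533; Na = 0.05066, O = 0.02533.
K2O (M=94.195): mol = 0.15457; K = 0.30914, O = 0.15457.
Al2O3 (M=101.961): mol = 0.17958; Al = 0.35916, O = 0.53874.
SiO2 (M=60.083): mol = 1.07435; Si = 1.07435, O = 2.14870.
ΣO = 2.86734; factor = 8/ΣO = 2.79004.
K apfu = 0.30914 × 2.79004 = 0.863.

0.863 K apfu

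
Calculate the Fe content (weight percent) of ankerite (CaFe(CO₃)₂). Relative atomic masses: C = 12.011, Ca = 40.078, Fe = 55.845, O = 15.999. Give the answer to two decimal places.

25.86 weight percent

Molar mass of CaFe(CO₃)₂: 1·40.078 + 1·55.845 + 2·12.011 + 6·15.999 = 215.939 g/mol.
Mass of Fe per formula unit: 1 × 55.845 = 55.845 g.
Weight fraction Fe = 55.845 / 215.939 = 0.2586.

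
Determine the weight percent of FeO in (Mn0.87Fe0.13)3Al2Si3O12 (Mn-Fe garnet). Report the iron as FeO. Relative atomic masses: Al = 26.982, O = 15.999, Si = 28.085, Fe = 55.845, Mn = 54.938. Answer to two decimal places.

Formula mass = 495.375 g/mol.
0.39 Fe → 0.3900 mol FeO per formula unit; M(FeO) = 71.844, so FeO mass = 28.019 g.
28.019/495.375 × 100 = 5.66 wt%.

5.66 wt%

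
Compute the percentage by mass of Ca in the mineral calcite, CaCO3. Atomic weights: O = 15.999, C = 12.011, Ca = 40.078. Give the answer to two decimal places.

40.04 mass %

Molar mass of CaCO3: 1×40.078 + 1×12.011 + 3×15.999 = 100.086 g/mol.
Mass of Ca per formula unit: 1 × 40.078 = 40.078 g.
Weight fraction Ca = 40.078 / 100.086 = 0.4004.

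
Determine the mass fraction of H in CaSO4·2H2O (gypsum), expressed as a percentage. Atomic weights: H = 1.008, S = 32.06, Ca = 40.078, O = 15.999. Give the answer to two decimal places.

M(CaSO4·2H2O) = 172.164 g/mol.
H contributes 4 × 1.008 = 4.032 g per mole.
4.032/172.164 = 0.0234 → 2.34%.

2.34 mass %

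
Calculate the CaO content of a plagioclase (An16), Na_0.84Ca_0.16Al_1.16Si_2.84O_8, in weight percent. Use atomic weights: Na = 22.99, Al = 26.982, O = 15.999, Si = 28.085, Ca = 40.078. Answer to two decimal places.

M(Na_0.84Ca_0.16Al_1.16Si_2.84O_8) = 264.777 g/mol; M(CaO) = 56.077 g/mol.
Moles CaO per formula unit = 0.16 Ca ÷ 1 = 0.1600.
CaO fraction = (0.1600 × 56.077) / 264.777 = 8.972/264.777 = 0.0339.

3.39 wt%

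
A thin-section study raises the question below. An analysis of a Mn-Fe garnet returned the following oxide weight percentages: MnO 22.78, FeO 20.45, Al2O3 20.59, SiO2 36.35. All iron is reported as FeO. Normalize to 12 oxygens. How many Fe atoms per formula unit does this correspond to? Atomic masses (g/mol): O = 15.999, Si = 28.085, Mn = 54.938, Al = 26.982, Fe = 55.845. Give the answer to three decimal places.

22.78 wt% MnO ÷ 70.937 g/mol = 0.32113 mol, giving 0.32113 Mn and 0.32113 O.
20.45 wt% FeO ÷ 71.844 g/mol = 0.28464 mol, giving 0.28464 Fe and 0.28464 O.
20.59 wt% Al2O3 ÷ 101.961 g/mol = 0.20194 mol, giving 0.40388 Al and 0.60582 O.
36.35 wt% SiO2 ÷ 60.083 g/mol = 0.60500 mol, giving 0.60500 Si and 1.21000 O.
Oxygen sums to 2.42159; scaling by 12/2.42159 = 4.95542 puts the formula on 12 O.
Fe: 0.28464 × 4.95542 = 1.411 atoms per formula unit.

1.411 Fe apfu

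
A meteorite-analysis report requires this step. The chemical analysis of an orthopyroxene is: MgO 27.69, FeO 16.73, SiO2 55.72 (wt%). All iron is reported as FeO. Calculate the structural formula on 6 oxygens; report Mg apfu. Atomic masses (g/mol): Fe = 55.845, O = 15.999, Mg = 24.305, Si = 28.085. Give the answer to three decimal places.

MgO: 27.69/40.304 = 0.68703 mol → 0.68703 mol Mg, 0.68703 mol O.
FeO: 16.73/71.844 = 0.23287 mol → 0.23287 mol Fe, 0.23287 mol O.
SiO2: 55.72/60.083 = 0.92738 mol → 0.92738 mol Si, 1.85476 mol O.
Total oxygen = 2.77466 mol. Normalization factor = 6/2.77466 = 2.16243.
Mg per 6 O = 0.68703 × 2.16243 = 1.486.

1.486 Mg apfu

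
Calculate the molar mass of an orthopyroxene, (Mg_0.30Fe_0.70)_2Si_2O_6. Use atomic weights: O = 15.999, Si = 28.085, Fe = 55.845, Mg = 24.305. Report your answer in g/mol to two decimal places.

M = 0.60(24.305) + 1.40(55.845) + 2(28.085) + 6(15.999)

244.93 g/mol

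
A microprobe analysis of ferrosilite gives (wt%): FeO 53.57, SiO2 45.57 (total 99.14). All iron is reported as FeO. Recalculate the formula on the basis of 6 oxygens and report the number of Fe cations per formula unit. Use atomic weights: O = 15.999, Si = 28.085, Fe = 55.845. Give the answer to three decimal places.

FeO: 53.57/71.844 = 0.74564 mol → 0.74564 mol Fe, 0.74564 mol O.
SiO2: 45.57/60.083 = 0.75845 mol → 0.75845 mol Si, 1.51690 mol O.
Total oxygen = 2.26254 mol. Normalization factor = 6/2.26254 = 2.65189.
Fe per 6 O = 0.74564 × 2.65189 = 1.977.

1.977 Fe apfu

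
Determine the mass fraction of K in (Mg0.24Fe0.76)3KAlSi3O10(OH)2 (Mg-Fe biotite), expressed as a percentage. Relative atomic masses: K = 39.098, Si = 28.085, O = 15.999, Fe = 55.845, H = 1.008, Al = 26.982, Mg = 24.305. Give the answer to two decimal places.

7.99 weight percent

Formula mass = 0.72*24.305 + 2.28*55.845 + 1*39.098 + 1*26.982 + 3*28.085 + 12*15.999 + 2*1.008 = 489.165 g/mol, of which 39.098 g is K.
So K makes up 39.098/489.165 = 0.0799 of the mass, i.e. 7.99%.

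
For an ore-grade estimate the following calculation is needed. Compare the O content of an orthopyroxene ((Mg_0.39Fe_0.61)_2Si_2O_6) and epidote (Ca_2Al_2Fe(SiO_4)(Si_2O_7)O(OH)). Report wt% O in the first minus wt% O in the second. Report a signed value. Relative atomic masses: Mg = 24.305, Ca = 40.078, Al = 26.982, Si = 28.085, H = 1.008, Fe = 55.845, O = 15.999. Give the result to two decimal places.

-2.92 percentage points

First mineral: 95.994 g O in 239.253 g formula = 40.12 wt% O.
Second mineral: 207.987 g O in 483.215 g formula = 43.04 wt% O.
40.12% − 43.04% gives a difference of -2.92 percentage points.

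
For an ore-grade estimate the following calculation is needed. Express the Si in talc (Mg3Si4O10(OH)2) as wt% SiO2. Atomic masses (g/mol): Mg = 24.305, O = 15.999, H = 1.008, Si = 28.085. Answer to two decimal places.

63.37 wt%

M(Mg3Si4O10(OH)2) = 379.259 g/mol; M(SiO2) = 60.083 g/mol.
Moles SiO2 per formula unit = 4 Si ÷ 1 = 4.0000.
SiO2 fraction = (4.0000 × 60.083) / 379.259 = 240.332/379.259 = 0.6337.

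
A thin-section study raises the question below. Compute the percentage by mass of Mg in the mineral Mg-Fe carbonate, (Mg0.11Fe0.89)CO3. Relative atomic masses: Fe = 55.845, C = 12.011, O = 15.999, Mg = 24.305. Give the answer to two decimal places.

2.38 weight percent

M((Mg0.11Fe0.89)CO3) = 112.384 g/mol.
Mg contributes 0.11 × 24.305 = 2.674 g per mole.
2.674/112.384 = 0.0238 → 2.38%.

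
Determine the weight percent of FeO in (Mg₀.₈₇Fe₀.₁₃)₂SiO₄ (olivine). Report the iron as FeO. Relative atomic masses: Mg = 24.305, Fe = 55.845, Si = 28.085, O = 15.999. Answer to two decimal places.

12.55 wt%

M((Mg₀.₈₇Fe₀.₁₃)₂SiO₄) = 148.891 g/mol; M(FeO) = 71.844 g/mol.
Moles FeO per formula unit = 0.26 Fe ÷ 1 = 0.2600.
FeO fraction = (0.2600 × 71.844) / 148.891 = 18.679/148.891 = 0.1255.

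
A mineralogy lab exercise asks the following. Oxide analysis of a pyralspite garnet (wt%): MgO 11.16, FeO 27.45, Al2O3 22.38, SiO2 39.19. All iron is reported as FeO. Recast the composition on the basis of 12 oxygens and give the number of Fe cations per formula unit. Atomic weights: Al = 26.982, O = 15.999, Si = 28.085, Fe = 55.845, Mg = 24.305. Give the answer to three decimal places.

1.749 Fe apfu

MgO (M=40.304): mol = 0.27690; Mg = 0.27690, O = 0.27690.
FeO (M=71.844): mol = 0.38208; Fe = 0.38208, O = 0.38208.
Al2O3 (M=101.961): mol = 0.21950; Al = 0.43900, O = 0.65850.
SiO2 (M=60.083): mol = 0.65226; Si = 0.65226, O = 1.30452.
ΣO = 2.62200; factor = 12/ΣO = 4.57666.
Fe apfu = 0.38208 × 4.57666 = 1.749.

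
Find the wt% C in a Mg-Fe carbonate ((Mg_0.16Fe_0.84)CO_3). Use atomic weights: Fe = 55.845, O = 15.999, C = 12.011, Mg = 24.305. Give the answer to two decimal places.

Formula mass = 0.16×24.305 + 0.84×55.845 + 1×12.011 + 3×15.999 = 110.807 g/mol, of which 12.011 g is C.
So C makes up 12.011/110.807 = 0.1084 of the mass, i.e. 10.84%.

10.84 mass %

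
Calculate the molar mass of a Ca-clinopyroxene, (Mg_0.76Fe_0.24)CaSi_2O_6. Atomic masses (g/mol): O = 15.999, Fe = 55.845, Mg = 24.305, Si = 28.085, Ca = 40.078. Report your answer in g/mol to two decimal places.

M = 0.76×24.305 + 0.24×55.845 + 1×40.078 + 2×28.085 + 6×15.999

224.12 g/mol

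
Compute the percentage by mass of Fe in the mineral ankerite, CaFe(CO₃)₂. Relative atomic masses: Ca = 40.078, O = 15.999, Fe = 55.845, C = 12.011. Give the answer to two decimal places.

25.86 mass %

Formula mass = 1·40.078 + 1·55.845 + 2·12.011 + 6·15.999 = 215.939 g/mol, of which 55.845 g is Fe.
So Fe makes up 55.845/215.939 = 0.2586 of the mass, i.e. 25.86%.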